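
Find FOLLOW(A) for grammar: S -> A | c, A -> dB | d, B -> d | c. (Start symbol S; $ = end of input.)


$ ∈ FOLLOW(S). For each A -> αBβ: add FIRST(β)\{ε} to FOLLOW(B); if β nullable, add FOLLOW(A).
FOLLOW(A) = {$}


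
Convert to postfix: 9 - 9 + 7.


Left to right (same or higher precedence on left)
Postfix: 9 9 - 7 +


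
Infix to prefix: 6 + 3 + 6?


left-to-right (same/higher precedence on left): tree is (+ (+ 6 3) 6)
Prefix: + + 6 3 6


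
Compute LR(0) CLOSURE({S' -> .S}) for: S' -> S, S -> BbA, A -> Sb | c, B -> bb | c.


Start: S' -> .S
For each item with dot before a nonterminal B, add B -> .γ for every B-production
Closure: [S' -> .S, S -> .BbA, B -> .bb, B -> .c]


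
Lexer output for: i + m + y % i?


Scan left to right, longest-match per lexeme
Tokens: ID(i), OP(+), ID(m), OP(+), ID(y), OP(%), ID(i)


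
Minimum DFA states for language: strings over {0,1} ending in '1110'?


Track the longest suffix of input matching a prefix of '1110': 5 classes (prefixes of length 0..4)
Minimal DFA: 5 states


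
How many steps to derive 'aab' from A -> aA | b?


Derivation: A => aA => aaA => aab
Steps: 3


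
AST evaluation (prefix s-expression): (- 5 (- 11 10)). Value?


Evaluate inner: (- 11 10) = 1
Evaluate root: (- 5 1) = 4
Result: 4


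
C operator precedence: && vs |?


'|' is bitwise OR (level 3); '&&' is logical AND (level 2)
Higher level binds tighter
'|' has higher precedence than '&&'


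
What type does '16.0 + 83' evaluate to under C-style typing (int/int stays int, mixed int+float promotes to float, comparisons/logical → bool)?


Operand types: float + int
Rule: mixed int/float promotes to float; int/int stays int
Result type: float


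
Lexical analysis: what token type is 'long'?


Pattern: reserved word
Type: KEYWORD


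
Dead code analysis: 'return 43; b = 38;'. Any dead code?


statement follows a return and is unreachable
Dead: 'b = 38'


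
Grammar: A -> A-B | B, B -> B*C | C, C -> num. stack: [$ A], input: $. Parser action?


start symbol A on stack, input exhausted
Action: accept


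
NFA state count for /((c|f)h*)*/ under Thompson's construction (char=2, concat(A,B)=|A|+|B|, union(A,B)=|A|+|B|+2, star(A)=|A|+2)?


Syntax tree has 3 char leaf(s), 1 union(s), 2 star(s)
chars contribute 3×2 = 6; each union adds +2; each star adds +2
Total: 6 + 2 + 4 = 12 states


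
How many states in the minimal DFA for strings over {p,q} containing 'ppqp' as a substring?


KMP-style automaton: 4 progress states + 1 absorbing accept = 5
Minimal DFA: 5 states


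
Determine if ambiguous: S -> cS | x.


right-linear, alternatives start with distinct terminals 'c' vs 'x': unique leftmost derivation
Unambiguous


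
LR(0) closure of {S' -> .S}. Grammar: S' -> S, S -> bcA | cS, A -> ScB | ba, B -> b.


Start: S' -> .S
For each item with dot before a nonterminal B, add B -> .γ for every B-production
Closure: [S' -> .S, S -> .bcA, S -> .cS]


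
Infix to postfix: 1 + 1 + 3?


Left to right (same or higher precedence on left)
Postfix: 1 1 + 3 +


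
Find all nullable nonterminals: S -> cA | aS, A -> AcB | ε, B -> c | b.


A nonterminal is nullable iff some alternative derives ε (directly, or every symbol in it is nullable)
Nullable: {A}


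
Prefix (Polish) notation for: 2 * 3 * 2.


left-to-right (same/higher precedence on left): tree is (* (* 2 3) 2)
Prefix: * * 2 3 2


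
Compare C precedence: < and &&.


'<' is relational (level 7); '&&' is logical AND (level 2)
Higher level binds tighter
'<' has higher precedence than '&&'


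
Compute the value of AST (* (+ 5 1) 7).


Evaluate inner: (+ 5 1) = 6
Evaluate root: (* 6 7) = 42
Result: 42


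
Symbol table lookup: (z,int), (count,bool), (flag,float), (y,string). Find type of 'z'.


Lookup 'z' → type int


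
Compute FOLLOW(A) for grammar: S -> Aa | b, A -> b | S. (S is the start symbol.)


$ ∈ FOLLOW(S). For each A -> αBβ: add FIRST(β)\{ε} to FOLLOW(B); if β nullable, add FOLLOW(A).
FOLLOW(A) = {a}


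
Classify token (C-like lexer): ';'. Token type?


Pattern: delimiter/punctuation
Type: PUNCTUATION


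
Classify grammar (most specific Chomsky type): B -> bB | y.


Right-linear: every RHS is a terminal or a terminal followed by one nonterminal
Classification: Type 3 (Regular)


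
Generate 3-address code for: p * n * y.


Break into single-operator statements:
t1 = p * n
t2 = t1 * y


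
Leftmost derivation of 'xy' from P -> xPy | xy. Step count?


Derivation: P => xy
Steps: 1


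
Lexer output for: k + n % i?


Scan left to right, longest-match per lexeme
Tokens: ID(k), OP(+), ID(n), OP(%), ID(i)


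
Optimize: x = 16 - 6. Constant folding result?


16 - 6 = 10 at compile time
Optimized: x = 10


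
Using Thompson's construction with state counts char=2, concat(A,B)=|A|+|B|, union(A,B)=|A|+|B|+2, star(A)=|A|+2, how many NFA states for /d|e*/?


Syntax tree has 2 char leaf(s), 1 union(s), 1 star(s)
chars contribute 2×2 = 4; each union adds +2; each star adds +2
Total: 4 + 2 + 2 = 8 states


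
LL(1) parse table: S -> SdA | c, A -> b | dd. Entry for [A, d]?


For [A, d]: 'd' ∈ FIRST(dd)
Entry: A -> dd


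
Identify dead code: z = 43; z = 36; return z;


first assignment to z is overwritten before any read
Dead: 'z = 43'


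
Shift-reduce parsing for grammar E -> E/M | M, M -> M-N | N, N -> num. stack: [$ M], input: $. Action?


lookahead ∉ {-} so M won't extend; reduce E -> M
Action: reduce (E -> M)


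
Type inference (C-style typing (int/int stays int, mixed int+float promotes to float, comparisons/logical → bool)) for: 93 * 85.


Operand types: int * int
Rule: mixed int/float promotes to float; int/int stays int
Result type: int


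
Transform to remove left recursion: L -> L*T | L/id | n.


Left-recursive alternatives: L*T, L/id; non-recursive: n
Introduce L': L -> nL', L' -> *TL' | /idL' | ε


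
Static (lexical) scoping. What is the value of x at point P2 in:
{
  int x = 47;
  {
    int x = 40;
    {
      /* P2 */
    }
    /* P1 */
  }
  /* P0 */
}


P2's block does not declare x; resolves to the enclosing declaration at depth 1
x = 40


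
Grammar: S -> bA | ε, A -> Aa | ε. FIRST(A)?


Per alternative of A: FIRST(Aa) = {a}; FIRST(ε) = {ε}
FIRST(A) = {a, ε}


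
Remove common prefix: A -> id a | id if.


Common prefix: 'id'
Factored: A -> id A', A' -> a | if


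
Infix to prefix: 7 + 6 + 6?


left-to-right (same/higher precedence on left): tree is (+ (+ 7 6) 6)
Prefix: + + 7 6 6


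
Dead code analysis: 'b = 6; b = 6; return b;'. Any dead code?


first assignment to b is overwritten before any read
Dead: 'b = 6'


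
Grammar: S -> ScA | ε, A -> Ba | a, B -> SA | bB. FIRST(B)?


Per alternative of B: FIRST(SA) = {a, b, c}; FIRST(bB) = {b}
FIRST(B) = {a, b, c}


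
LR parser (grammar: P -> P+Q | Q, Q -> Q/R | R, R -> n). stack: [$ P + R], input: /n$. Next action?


'R' (not preceded by Q/) is the handle for Q -> R
Action: reduce (Q -> R)


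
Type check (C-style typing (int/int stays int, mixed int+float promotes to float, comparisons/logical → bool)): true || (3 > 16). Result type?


Operand types: bool || bool
Rule: logical operators take bool operands and yield bool
Result type: bool


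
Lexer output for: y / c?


Scan left to right, longest-match per lexeme
Tokens: ID(y), OP(/), ID(c)


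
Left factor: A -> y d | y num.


Common prefix: 'y'
Factored: A -> y A', A' -> d | num


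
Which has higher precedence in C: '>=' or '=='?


'>=' is relational (level 7); '==' is equality (level 6)
Higher level binds tighter
'>=' has higher precedence than '=='


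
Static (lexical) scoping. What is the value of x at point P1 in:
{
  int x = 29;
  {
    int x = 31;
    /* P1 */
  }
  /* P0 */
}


x declared in the same block as P1
x = 31


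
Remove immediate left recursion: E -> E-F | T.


Left-recursive alternatives: E-F; non-recursive: T
Introduce E': E -> TE', E' -> -FE' | ε


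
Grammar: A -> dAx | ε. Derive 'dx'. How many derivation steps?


Derivation: A => dAx => dx
Steps: 2


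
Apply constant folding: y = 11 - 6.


11 - 6 = 5 at compile time
Optimized: y = 5


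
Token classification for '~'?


Pattern: operator symbol
Type: OPERATOR


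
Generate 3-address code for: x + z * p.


Break into single-operator statements:
t1 = z * p
t2 = x + t1


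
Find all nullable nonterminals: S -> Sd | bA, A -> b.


A nonterminal is nullable iff some alternative derives ε (directly, or every symbol in it is nullable)
Nullable: {}


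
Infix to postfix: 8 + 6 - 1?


Left to right (same or higher precedence on left)
Postfix: 8 6 + 1 -


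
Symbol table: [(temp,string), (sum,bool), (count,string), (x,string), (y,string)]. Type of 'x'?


Lookup 'x' → type string


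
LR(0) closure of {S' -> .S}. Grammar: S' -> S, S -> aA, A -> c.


Start: S' -> .S
For each item with dot before a nonterminal B, add B -> .γ for every B-production
Closure: [S' -> .S, S -> .aA]


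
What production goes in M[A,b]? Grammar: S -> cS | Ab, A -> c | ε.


For [A, b]: ε is nullable and 'b' ∈ FOLLOW(A)
Entry: A -> ε


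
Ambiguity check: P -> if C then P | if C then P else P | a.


dangling else: 'if C then if C then a else a' parses two ways
Ambiguous


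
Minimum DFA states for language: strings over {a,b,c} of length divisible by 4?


Track length mod 4: states 0..3, accept at 0
Minimal DFA: 4 states


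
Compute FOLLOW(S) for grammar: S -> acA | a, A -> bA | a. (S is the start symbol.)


$ ∈ FOLLOW(S). For each A -> αBβ: add FIRST(β)\{ε} to FOLLOW(B); if β nullable, add FOLLOW(A).
FOLLOW(S) = {$}


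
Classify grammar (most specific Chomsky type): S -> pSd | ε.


Single nonterminal LHS, but p^n d^n is not regular
Classification: Type 2 (Context-Free)


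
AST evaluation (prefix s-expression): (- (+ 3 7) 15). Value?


Evaluate inner: (+ 3 7) = 10
Evaluate root: (- 10 15) = -5
Result: -5


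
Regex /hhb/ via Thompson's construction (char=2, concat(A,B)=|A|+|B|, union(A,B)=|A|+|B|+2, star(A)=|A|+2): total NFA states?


Syntax tree has 3 char leaf(s), 0 union(s), 0 star(s)
chars contribute 3×2 = 6; each union adds +2; each star adds +2
Total: 6 + 0 + 0 = 6 states


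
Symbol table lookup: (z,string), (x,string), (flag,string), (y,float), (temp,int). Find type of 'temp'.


Lookup 'temp' → type int


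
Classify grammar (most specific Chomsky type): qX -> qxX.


LHS has context (more than one symbol) and |LHS| ≤ |RHS|
Classification: Type 1 (Context-Sensitive)


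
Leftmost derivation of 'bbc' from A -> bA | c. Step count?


Derivation: A => bA => bbA => bbc
Steps: 3


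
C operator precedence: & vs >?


'>' is relational (level 7); '&' is bitwise AND (level 5)
Higher level binds tighter
'>' has higher precedence than '&'


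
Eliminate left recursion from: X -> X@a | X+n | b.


Left-recursive alternatives: X@a, X+n; non-recursive: b
Introduce X': X -> bX', X' -> @aX' | +nX' | ε


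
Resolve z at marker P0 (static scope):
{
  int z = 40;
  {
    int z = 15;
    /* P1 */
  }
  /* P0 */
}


z declared in the same block as P0
z = 40


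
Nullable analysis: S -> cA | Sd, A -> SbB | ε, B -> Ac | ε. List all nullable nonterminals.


A nonterminal is nullable iff some alternative derives ε (directly, or every symbol in it is nullable)
Nullable: {A, B}


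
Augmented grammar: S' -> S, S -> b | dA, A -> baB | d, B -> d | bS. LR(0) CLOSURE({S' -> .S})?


Start: S' -> .S
For each item with dot before a nonterminal B, add B -> .γ for every B-production
Closure: [S' -> .S, S -> .b, S -> .dA]


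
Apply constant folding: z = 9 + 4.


9 + 4 = 13 at compile time
Optimized: z = 13


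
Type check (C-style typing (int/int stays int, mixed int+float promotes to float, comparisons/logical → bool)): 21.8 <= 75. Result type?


Operand types: float <= int
Rule: comparison yields bool
Result type: bool


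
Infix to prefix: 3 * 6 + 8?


left-to-right (same/higher precedence on left): tree is (+ (* 3 6) 8)
Prefix: + * 3 6 8


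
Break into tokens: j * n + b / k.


Scan left to right, longest-match per lexeme
Tokens: ID(j), OP(*), ID(n), OP(+), ID(b), OP(/), ID(k)


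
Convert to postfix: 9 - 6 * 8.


* has higher precedence, evaluate 6*8 first
Postfix: 9 6 8 * -


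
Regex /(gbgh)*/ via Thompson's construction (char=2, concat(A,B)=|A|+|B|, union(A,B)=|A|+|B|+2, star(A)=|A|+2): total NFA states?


Syntax tree has 4 char leaf(s), 0 union(s), 1 star(s)
chars contribute 4×2 = 8; each union adds +2; each star adds +2
Total: 8 + 0 + 2 = 10 states


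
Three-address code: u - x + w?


Break into single-operator statements:
t1 = u - x
t2 = t1 + w


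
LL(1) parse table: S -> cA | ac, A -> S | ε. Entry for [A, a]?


For [A, a]: 'a' ∈ FIRST(S)
Entry: A -> S


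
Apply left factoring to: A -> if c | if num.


Common prefix: 'if'
Factored: A -> if A', A' -> c | num


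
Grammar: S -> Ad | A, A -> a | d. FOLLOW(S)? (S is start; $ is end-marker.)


$ ∈ FOLLOW(S). For each A -> αBβ: add FIRST(β)\{ε} to FOLLOW(B); if β nullable, add FOLLOW(A).
FOLLOW(S) = {$}


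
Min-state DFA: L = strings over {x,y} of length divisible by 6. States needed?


Track length mod 6: states 0..5, accept at 0
Minimal DFA: 6 states


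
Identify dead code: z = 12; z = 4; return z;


first assignment to z is overwritten before any read
Dead: 'z = 12'


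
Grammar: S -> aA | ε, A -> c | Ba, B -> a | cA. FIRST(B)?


Per alternative of B: FIRST(a) = {a}; FIRST(cA) = {c}
FIRST(B) = {a, c}


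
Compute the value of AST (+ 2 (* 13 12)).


Evaluate inner: (* 13 12) = 156
Evaluate root: (+ 2 156) = 158
Result: 158


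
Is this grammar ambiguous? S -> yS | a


right-linear, alternatives start with distinct terminals 'y' vs 'a': unique leftmost derivation
Unambiguous


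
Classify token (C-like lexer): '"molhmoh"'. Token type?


Pattern: double-quoted sequence
Type: STRING_LITERAL


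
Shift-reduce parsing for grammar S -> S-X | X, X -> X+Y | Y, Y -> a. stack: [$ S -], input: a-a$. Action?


no handle ('S-' is not any RHS); shift 'a'
Action: shift


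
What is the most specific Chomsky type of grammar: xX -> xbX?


LHS has context (more than one symbol) and |LHS| ≤ |RHS|
Classification: Type 1 (Context-Sensitive)


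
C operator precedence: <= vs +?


'+' is additive (level 9); '<=' is relational (level 7)
Higher level binds tighter
'+' has higher precedence than '<='


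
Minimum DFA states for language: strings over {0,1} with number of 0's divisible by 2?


Track (count of 0) mod 2: states 0..1, accept at 0
Minimal DFA: 2 states


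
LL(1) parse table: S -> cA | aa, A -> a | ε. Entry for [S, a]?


For [S, a]: 'a' ∈ FIRST(aa)
Entry: S -> aa


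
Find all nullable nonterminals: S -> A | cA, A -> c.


A nonterminal is nullable iff some alternative derives ε (directly, or every symbol in it is nullable)
Nullable: {}


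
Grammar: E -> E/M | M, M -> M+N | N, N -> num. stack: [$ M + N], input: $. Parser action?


handle 'M+N' on top
Action: reduce (M -> M+N)


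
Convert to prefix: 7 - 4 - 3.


left-to-right (same/higher precedence on left): tree is (- (- 7 4) 3)
Prefix: - - 7 4 3


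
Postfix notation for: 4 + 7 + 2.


Left to right (same or higher precedence on left)
Postfix: 4 7 + 2 +


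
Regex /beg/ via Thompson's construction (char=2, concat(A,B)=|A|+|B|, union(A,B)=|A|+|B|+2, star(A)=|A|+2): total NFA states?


Syntax tree has 3 char leaf(s), 0 union(s), 0 star(s)
chars contribute 3×2 = 6; each union adds +2; each star adds +2
Total: 6 + 0 + 0 = 6 states


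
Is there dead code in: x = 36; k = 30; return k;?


x is assigned but never read
Dead: 'x = 36'


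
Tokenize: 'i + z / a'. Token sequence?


Scan left to right, longest-match per lexeme
Tokens: ID(i), OP(+), ID(z), OP(/), ID(a)


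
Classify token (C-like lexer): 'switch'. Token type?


Pattern: reserved word
Type: KEYWORD


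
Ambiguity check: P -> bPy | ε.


balanced b^n…y^n: each string has a unique parse
Unambiguous


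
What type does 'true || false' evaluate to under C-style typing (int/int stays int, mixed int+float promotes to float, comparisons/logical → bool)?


Operand types: bool || bool
Rule: logical operators take bool operands and yield bool
Result type: bool


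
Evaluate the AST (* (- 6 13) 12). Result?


Evaluate inner: (- 6 13) = -7
Evaluate root: (* -7 12) = -84
Result: -84


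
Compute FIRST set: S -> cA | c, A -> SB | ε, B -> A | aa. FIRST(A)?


Per alternative of A: FIRST(SB) = {c}; FIRST(ε) = {ε}
FIRST(A) = {c, ε}


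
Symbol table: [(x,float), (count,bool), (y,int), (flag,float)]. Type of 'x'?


Lookup 'x' → type float


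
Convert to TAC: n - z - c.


Break into single-operator statements:
t1 = n - z
t2 = t1 - c


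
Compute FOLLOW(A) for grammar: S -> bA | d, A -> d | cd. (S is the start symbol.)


$ ∈ FOLLOW(S). For each A -> αBβ: add FIRST(β)\{ε} to FOLLOW(B); if β nullable, add FOLLOW(A).
FOLLOW(A) = {$}


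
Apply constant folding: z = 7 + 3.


7 + 3 = 10 at compile time
Optimized: z = 10


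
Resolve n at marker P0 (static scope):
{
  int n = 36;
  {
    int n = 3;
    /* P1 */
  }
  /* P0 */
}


n declared in the same block as P0
n = 36


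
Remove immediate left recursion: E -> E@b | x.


Left-recursive alternatives: E@b; non-recursive: x
Introduce E': E -> xE', E' -> @bE' | ε


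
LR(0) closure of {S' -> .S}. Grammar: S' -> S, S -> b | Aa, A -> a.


Start: S' -> .S
For each item with dot before a nonterminal B, add B -> .γ for every B-production
Closure: [S' -> .S, S -> .b, S -> .Aa, A -> .a]


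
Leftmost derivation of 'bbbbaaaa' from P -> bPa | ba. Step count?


Derivation: P => bPa => bbPaa => bbbPaaa => bbbbaaaa
Steps: 4


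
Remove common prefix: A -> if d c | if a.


Common prefix: 'if'
Factored: A -> if A', A' -> d c | a


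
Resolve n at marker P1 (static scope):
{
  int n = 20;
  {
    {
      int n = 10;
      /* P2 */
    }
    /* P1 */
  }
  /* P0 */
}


P1's block does not declare n; resolves to the enclosing declaration at depth 0
n = 20


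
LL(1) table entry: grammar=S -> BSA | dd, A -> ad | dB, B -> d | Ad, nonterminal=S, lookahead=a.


For [S, a]: 'a' ∈ FIRST(BSA)
Entry: S -> BSA


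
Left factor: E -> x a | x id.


Common prefix: 'x'
Factored: E -> x E', E' -> a | id


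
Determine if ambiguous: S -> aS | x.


right-linear, alternatives start with distinct terminals 'a' vs 'x': unique leftmost derivation
Unambiguous


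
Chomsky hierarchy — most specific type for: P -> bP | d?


Right-linear: every RHS is a terminal or a terminal followed by one nonterminal
Classification: Type 3 (Regular)


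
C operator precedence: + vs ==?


'+' is additive (level 9); '==' is equality (level 6)
Higher level binds tighter
'+' has higher precedence than '=='


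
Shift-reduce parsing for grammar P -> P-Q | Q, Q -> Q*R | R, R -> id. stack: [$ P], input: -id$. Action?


shift '-' to continue P -> P-Q
Action: shift


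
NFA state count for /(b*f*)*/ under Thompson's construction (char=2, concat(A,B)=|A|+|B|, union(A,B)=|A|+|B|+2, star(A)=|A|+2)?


Syntax tree has 2 char leaf(s), 0 union(s), 3 star(s)
chars contribute 2×2 = 4; each union adds +2; each star adds +2
Total: 4 + 0 + 6 = 10 states


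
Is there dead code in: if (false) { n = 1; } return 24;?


condition is constant false, so the whole block is unreachable
Dead: 'if (false) { n = 1; }'


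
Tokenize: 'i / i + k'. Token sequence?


Scan left to right, longest-match per lexeme
Tokens: ID(i), OP(/), ID(i), OP(+), ID(k)


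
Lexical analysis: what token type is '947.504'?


Pattern: digits with a decimal point
Type: FLOAT_LITERAL


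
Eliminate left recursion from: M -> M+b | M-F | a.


Left-recursive alternatives: M+b, M-F; non-recursive: a
Introduce M': M -> aM', M' -> +bM' | -FM' | ε


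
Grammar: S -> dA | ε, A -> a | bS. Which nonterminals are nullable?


A nonterminal is nullable iff some alternative derives ε (directly, or every symbol in it is nullable)
Nullable: {S}


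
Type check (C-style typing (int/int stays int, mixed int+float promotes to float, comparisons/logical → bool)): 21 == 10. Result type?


Operand types: int == int
Rule: comparison yields bool
Result type: bool


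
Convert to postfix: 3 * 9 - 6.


Left to right (same or higher precedence on left)
Postfix: 3 9 * 6 -


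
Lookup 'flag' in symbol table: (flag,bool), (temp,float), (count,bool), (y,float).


Lookup 'flag' → type bool


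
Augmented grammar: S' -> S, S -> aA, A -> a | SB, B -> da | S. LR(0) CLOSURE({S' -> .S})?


Start: S' -> .S
For each item with dot before a nonterminal B, add B -> .γ for every B-production
Closure: [S' -> .S, S -> .aA]


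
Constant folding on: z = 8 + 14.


8 + 14 = 22 at compile time
Optimized: z = 22


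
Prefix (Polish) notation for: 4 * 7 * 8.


left-to-right (same/higher precedence on left): tree is (* (* 4 7) 8)
Prefix: * * 4 7 8


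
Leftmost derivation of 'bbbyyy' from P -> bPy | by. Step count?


Derivation: P => bPy => bbPyy => bbbyyy
Steps: 3


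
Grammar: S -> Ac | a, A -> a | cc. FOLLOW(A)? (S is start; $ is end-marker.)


$ ∈ FOLLOW(S). For each A -> αBβ: add FIRST(β)\{ε} to FOLLOW(B); if β nullable, add FOLLOW(A).
FOLLOW(A) = {c}


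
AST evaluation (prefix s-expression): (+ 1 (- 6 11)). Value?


Evaluate inner: (- 6 11) = -5
Evaluate root: (+ 1 -5) = -4
Result: -4


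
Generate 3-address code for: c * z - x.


Break into single-operator statements:
t1 = c * z
t2 = t1 - x


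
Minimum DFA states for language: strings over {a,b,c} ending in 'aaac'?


Track the longest suffix of input matching a prefix of 'aaac': 5 classes (prefixes of length 0..4)
Minimal DFA: 5 states


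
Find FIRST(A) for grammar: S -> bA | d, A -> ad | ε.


Per alternative of A: FIRST(ad) = {a}; FIRST(ε) = {ε}
FIRST(A) = {a, ε}


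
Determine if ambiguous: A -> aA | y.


right-linear, alternatives start with distinct terminals 'a' vs 'y': unique leftmost derivation
Unambiguous


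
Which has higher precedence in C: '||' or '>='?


'>=' is relational (level 7); '||' is logical OR (level 1)
Higher level binds tighter
'>=' has higher precedence than '||'


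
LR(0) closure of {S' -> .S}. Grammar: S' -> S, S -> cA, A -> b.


Start: S' -> .S
For each item with dot before a nonterminal B, add B -> .γ for every B-production
Closure: [S' -> .S, S -> .cA]


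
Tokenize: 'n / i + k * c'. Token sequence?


Scan left to right, longest-match per lexeme
Tokens: ID(n), OP(/), ID(i), OP(+), ID(k), OP(*), ID(c)


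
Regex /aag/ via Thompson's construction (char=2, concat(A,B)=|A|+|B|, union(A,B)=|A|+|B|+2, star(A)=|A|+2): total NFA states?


Syntax tree has 3 char leaf(s), 0 union(s), 0 star(s)
chars contribute 3×2 = 6; each union adds +2; each star adds +2
Total: 6 + 0 + 0 = 6 states


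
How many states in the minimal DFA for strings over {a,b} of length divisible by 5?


Track length mod 5: states 0..4, accept at 0
Minimal DFA: 5 states


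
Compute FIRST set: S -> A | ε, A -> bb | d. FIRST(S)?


Per alternative of S: FIRST(A) = {b, d}; FIRST(ε) = {ε}
FIRST(S) = {b, d, ε}


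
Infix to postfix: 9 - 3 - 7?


Left to right (same or higher precedence on left)
Postfix: 9 3 - 7 -


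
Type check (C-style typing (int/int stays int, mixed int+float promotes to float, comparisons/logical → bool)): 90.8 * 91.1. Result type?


Operand types: float * float
Rule: mixed int/float promotes to float; int/int stays int
Result type: float


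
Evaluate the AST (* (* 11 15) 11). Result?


Evaluate inner: (* 11 15) = 165
Evaluate root: (* 165 11) = 1815
Result: 1815


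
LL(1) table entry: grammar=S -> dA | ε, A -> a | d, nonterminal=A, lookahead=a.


For [A, a]: 'a' ∈ FIRST(a)
Entry: A -> a


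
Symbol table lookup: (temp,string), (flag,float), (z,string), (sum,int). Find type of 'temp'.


Lookup 'temp' → type string


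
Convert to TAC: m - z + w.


Break into single-operator statements:
t1 = m - z
t2 = t1 + w


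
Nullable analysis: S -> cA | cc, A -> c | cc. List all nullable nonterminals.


A nonterminal is nullable iff some alternative derives ε (directly, or every symbol in it is nullable)
Nullable: {}


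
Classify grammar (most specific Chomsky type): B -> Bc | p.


Left-linear: every RHS is a terminal or one nonterminal followed by a terminal
Classification: Type 3 (Regular)


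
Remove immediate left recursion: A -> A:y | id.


Left-recursive alternatives: A:y; non-recursive: id
Introduce A': A -> idA', A' -> :yA' | ε


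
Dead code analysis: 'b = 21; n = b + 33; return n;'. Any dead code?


b is read by n's definition; n is returned
No dead code


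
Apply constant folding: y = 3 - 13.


3 - 13 = -10 at compile time
Optimized: y = -10


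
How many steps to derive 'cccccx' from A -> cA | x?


Derivation: A => cA => ccA => cccA => ccccA => cccccA => cccccx
Steps: 6


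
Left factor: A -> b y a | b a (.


Common prefix: 'b'
Factored: A -> b A', A' -> y a | a (


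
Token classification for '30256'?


Pattern: digits only
Type: INTEGER_LITERAL


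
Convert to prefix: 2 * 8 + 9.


left-to-right (same/higher precedence on left): tree is (+ (* 2 8) 9)
Prefix: + * 2 8 9


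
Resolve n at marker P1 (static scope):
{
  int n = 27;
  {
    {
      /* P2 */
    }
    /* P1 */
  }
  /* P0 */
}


P1's block does not declare n; resolves to the enclosing declaration at depth 0
n = 27


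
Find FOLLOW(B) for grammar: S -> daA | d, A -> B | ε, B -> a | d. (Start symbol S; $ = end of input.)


$ ∈ FOLLOW(S). For each A -> αBβ: add FIRST(β)\{ε} to FOLLOW(B); if β nullable, add FOLLOW(A).
FOLLOW(B) = {$}


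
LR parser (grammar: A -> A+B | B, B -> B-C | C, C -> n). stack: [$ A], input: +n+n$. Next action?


shift '+' to continue A -> A+B
Action: shift


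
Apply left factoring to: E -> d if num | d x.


Common prefix: 'd'
Factored: E -> d E', E' -> if num | x


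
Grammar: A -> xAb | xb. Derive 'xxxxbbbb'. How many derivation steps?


Derivation: A => xAb => xxAbb => xxxAbbb => xxxxbbbb
Steps: 4


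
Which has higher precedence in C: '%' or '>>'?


'%' is multiplicative (level 10); '>>' is shift (level 8)
Higher level binds tighter
'%' has higher precedence than '>>'


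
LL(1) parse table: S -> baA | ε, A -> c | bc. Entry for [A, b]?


For [A, b]: 'b' ∈ FIRST(bc)
Entry: A -> bc


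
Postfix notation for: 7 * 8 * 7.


Left to right (same or higher precedence on left)
Postfix: 7 8 * 7 *


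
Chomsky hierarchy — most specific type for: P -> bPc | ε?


Single nonterminal LHS, but b^n c^n is not regular
Classification: Type 2 (Context-Free)


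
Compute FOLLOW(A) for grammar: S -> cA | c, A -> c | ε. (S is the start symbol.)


$ ∈ FOLLOW(S). For each A -> αBβ: add FIRST(β)\{ε} to FOLLOW(B); if β nullable, add FOLLOW(A).
FOLLOW(A) = {$}


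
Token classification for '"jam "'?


Pattern: double-quoted sequence
Type: STRING_LITERAL


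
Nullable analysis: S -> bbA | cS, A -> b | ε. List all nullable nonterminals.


A nonterminal is nullable iff some alternative derives ε (directly, or every symbol in it is nullable)
Nullable: {A}


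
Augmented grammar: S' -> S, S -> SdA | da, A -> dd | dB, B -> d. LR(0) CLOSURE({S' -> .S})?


Start: S' -> .S
For each item with dot before a nonterminal B, add B -> .γ for every B-production
Closure: [S' -> .S, S -> .SdA, S -> .da]


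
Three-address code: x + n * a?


Break into single-operator statements:
t1 = n * a
t2 = x + t1


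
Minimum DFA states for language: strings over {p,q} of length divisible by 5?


Track length mod 5: states 0..4, accept at 0
Minimal DFA: 5 states


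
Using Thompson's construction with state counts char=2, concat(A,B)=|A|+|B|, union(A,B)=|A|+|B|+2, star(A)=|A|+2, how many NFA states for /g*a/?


Syntax tree has 2 char leaf(s), 0 union(s), 1 star(s)
chars contribute 2×2 = 4; each union adds +2; each star adds +2
Total: 4 + 0 + 2 = 6 states


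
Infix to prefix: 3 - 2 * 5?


'*' binds tighter: tree is (- 3 (* 2 5))
Prefix: - 3 * 2 5


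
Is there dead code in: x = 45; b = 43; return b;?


x is assigned but never read
Dead: 'x = 45'


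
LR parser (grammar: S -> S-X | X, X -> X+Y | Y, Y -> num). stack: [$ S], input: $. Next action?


start symbol S on stack, input exhausted
Action: accept


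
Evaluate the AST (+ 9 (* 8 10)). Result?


Evaluate inner: (* 8 10) = 80
Evaluate root: (+ 9 80) = 89
Result: 89


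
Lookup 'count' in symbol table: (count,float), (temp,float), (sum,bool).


Lookup 'count' → type float


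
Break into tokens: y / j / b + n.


Scan left to right, longest-match per lexeme
Tokens: ID(y), OP(/), ID(j), OP(/), ID(b), OP(+), ID(n)


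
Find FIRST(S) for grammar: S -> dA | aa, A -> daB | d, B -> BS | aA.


Per alternative of S: FIRST(dA) = {d}; FIRST(aa) = {a}
FIRST(S) = {a, d}


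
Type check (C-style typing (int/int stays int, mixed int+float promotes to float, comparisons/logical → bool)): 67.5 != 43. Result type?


Operand types: float != int
Rule: comparison yields bool
Result type: bool


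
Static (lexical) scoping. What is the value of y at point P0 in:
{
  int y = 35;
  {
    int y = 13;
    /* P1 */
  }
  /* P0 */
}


y declared in the same block as P0
y = 35


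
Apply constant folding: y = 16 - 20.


16 - 20 = -4 at compile time
Optimized: y = -4


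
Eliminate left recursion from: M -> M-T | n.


Left-recursive alternatives: M-T; non-recursive: n
Introduce M': M -> nM', M' -> -TM' | ε


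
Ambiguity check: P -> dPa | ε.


balanced d^n…a^n: each string has a unique parse
Unambiguous


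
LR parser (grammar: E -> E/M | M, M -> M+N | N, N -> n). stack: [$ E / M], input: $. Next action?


handle 'E/M' on top; lookahead ∈ FOLLOW(E) = {/, $}
Action: reduce (E -> E/M)


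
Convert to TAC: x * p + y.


Break into single-operator statements:
t1 = x * p
t2 = t1 + y


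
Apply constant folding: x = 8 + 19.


8 + 19 = 27 at compile time
Optimized: x = 27


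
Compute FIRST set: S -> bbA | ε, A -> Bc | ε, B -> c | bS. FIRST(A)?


Per alternative of A: FIRST(Bc) = {b, c}; FIRST(ε) = {ε}
FIRST(A) = {b, c, ε}


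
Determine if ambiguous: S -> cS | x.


right-linear, alternatives start with distinct terminals 'c' vs 'x': unique leftmost derivation
Unambiguous


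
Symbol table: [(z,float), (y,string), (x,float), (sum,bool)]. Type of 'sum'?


Lookup 'sum' → type bool


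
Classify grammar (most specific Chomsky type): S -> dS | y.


Right-linear: every RHS is a terminal or a terminal followed by one nonterminal
Classification: Type 3 (Regular)


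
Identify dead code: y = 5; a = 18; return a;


y is assigned but never read
Dead: 'y = 5'


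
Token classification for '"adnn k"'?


Pattern: double-quoted sequence
Type: STRING_LITERAL


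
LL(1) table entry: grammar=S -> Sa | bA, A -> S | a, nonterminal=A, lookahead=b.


For [A, b]: 'b' ∈ FIRST(S)
Entry: A -> S


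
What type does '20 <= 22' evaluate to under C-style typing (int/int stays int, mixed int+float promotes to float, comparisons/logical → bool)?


Operand types: int <= int
Rule: comparison yields bool
Result type: bool


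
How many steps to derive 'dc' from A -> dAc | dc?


Derivation: A => dc
Steps: 1


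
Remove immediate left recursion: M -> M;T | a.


Left-recursive alternatives: M;T; non-recursive: a
Introduce M': M -> aM', M' -> ;TM' | ε


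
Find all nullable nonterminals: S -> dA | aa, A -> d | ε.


A nonterminal is nullable iff some alternative derives ε (directly, or every symbol in it is nullable)
Nullable: {A}


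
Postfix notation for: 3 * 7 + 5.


Left to right (same or higher precedence on left)
Postfix: 3 7 * 5 +


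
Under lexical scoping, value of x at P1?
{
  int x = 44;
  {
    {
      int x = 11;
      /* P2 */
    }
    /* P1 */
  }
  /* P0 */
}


P1's block does not declare x; resolves to the enclosing declaration at depth 0
x = 44


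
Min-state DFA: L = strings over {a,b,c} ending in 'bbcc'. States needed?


Track the longest suffix of input matching a prefix of 'bbcc': 5 classes (prefixes of length 0..4)
Minimal DFA: 5 states


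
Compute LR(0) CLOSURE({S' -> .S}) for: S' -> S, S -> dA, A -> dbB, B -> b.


Start: S' -> .S
For each item with dot before a nonterminal B, add B -> .γ for every B-production
Closure: [S' -> .S, S -> .dA]


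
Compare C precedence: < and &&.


'<' is relational (level 7); '&&' is logical AND (level 2)
Higher level binds tighter
'<' has higher precedence than '&&'


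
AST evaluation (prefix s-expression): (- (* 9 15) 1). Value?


Evaluate inner: (* 9 15) = 135
Evaluate root: (- 135 1) = 134
Result: 134


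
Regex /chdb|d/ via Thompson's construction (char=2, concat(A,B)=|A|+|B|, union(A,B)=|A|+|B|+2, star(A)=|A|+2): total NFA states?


Syntax tree has 5 char leaf(s), 1 union(s), 0 star(s)
chars contribute 5×2 = 10; each union adds +2; each star adds +2
Total: 10 + 2 + 0 = 12 states


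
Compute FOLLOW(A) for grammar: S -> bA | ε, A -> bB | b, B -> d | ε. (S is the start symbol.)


$ ∈ FOLLOW(S). For each A -> αBβ: add FIRST(β)\{ε} to FOLLOW(B); if β nullable, add FOLLOW(A).
FOLLOW(A) = {$}


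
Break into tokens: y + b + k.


Scan left to right, longest-match per lexeme
Tokens: ID(y), OP(+), ID(b), OP(+), ID(k)


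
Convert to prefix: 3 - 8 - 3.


left-to-right (same/higher precedence on left): tree is (- (- 3 8) 3)
Prefix: - - 3 8 3


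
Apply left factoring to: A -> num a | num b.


Common prefix: 'num'
Factored: A -> num A', A' -> a | b


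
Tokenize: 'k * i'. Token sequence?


Scan left to right, longest-match per lexeme
Tokens: ID(k), OP(*), ID(i)


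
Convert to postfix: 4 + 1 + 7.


Left to right (same or higher precedence on left)
Postfix: 4 1 + 7 +


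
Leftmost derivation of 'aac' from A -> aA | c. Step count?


Derivation: A => aA => aaA => aac
Steps: 3


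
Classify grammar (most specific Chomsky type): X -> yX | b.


Right-linear: every RHS is a terminal or a terminal followed by one nonterminal
Classification: Type 3 (Regular)


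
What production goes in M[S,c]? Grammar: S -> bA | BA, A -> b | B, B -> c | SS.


For [S, c]: 'c' ∈ FIRST(BA)
Entry: S -> BA


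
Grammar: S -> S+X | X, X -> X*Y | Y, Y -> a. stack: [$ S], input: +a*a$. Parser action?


shift '+' to continue S -> S+X
Action: shift


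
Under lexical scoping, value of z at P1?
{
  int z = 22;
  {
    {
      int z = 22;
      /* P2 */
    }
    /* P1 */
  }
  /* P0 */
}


P1's block does not declare z; resolves to the enclosing declaration at depth 0
z = 22


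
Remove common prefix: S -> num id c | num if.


Common prefix: 'num'
Factored: S -> num S', S' -> id c | if


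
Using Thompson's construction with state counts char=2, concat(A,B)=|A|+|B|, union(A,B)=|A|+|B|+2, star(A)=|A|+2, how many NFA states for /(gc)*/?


Syntax tree has 2 char leaf(s), 0 union(s), 1 star(s)
chars contribute 2×2 = 4; each union adds +2; each star adds +2
Total: 4 + 0 + 2 = 6 states


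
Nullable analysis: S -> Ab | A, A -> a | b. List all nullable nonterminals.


A nonterminal is nullable iff some alternative derives ε (directly, or every symbol in it is nullable)
Nullable: {}


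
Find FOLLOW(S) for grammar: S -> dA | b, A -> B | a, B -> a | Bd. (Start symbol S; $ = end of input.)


$ ∈ FOLLOW(S). For each A -> αBβ: add FIRST(β)\{ε} to FOLLOW(B); if β nullable, add FOLLOW(A).
FOLLOW(S) = {$}


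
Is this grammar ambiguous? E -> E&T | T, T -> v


precedence layered via separate nonterminal T: deterministic
Unambiguous


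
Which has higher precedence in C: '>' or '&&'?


'>' is relational (level 7); '&&' is logical AND (level 2)
Higher level binds tighter
'>' has higher precedence than '&&'


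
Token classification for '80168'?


Pattern: digits only
Type: INTEGER_LITERAL


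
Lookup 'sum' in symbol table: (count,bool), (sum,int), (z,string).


Lookup 'sum' → type int


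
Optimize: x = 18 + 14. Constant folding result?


18 + 14 = 32 at compile time
Optimized: x = 32


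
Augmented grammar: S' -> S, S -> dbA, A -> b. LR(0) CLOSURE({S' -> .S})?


Start: S' -> .S
For each item with dot before a nonterminal B, add B -> .γ for every B-production
Closure: [S' -> .S, S -> .dbA]


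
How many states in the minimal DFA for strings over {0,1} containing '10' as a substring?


KMP-style automaton: 2 progress states + 1 absorbing accept = 3
Minimal DFA: 3 states


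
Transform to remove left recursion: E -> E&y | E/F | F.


Left-recursive alternatives: E&y, E/F; non-recursive: F
Introduce E': E -> FE', E' -> &yE' | /FE' | ε


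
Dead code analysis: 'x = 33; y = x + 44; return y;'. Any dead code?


x is read by y's definition; y is returned
No dead code


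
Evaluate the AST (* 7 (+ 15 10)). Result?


Evaluate inner: (+ 15 10) = 25
Evaluate root: (* 7 25) = 175
Result: 175


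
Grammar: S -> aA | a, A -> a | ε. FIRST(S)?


Per alternative of S: FIRST(aA) = {a}; FIRST(a) = {a}
FIRST(S) = {a}


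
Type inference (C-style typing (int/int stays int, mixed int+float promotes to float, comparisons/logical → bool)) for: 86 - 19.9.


Operand types: int - float
Rule: mixed int/float promotes to float; int/int stays int
Result type: float


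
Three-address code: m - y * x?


Break into single-operator statements:
t1 = y * x
t2 = m - t1


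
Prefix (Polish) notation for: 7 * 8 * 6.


left-to-right (same/higher precedence on left): tree is (* (* 7 8) 6)
Prefix: * * 7 8 6


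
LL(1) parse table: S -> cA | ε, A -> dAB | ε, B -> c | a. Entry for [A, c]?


For [A, c]: ε is nullable and 'c' ∈ FOLLOW(A)
Entry: A -> ε


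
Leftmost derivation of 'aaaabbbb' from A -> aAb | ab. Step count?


Derivation: A => aAb => aaAbb => aaaAbbb => aaaabbbb
Steps: 4


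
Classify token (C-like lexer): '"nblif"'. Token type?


Pattern: double-quoted sequence
Type: STRING_LITERAL


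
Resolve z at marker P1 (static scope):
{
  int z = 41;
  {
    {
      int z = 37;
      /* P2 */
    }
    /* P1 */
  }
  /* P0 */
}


P1's block does not declare z; resolves to the enclosing declaration at depth 0
z = 41


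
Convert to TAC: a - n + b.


Break into single-operator statements:
t1 = a - n
t2 = t1 + b


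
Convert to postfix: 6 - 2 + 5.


Left to right (same or higher precedence on left)
Postfix: 6 2 - 5 +


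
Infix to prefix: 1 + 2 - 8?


left-to-right (same/higher precedence on left): tree is (- (+ 1 2) 8)
Prefix: - + 1 2 8


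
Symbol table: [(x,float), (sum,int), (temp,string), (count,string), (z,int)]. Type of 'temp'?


Lookup 'temp' → type string
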